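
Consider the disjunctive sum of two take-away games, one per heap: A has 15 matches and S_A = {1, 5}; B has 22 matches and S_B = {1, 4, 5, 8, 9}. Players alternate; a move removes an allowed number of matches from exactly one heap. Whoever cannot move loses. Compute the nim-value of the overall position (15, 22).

5

Heap A, S = {1, 5}:
n :  0  1  2  3  4  5  6  7  8  9 10 11 12 13 14 15
G :  0  1  0  1  0  1  0  1  0  1  0  1  0  1  0  1
G_A(15) = 1.
Heap B, S = {1, 4, 5, 8, 9}:
G(0) = 0
G(1) = mex{0} = 1
G(2) = mex{1} = 0
G(3) = mex{0} = 1
G(4) = mex{1,0} = 2
G(5) = mex{2,1,0} = 3
G(6) = mex{3,0,1} = 2
G(7) = mex{2,1,0} = 3
G(8) = mex{3,2,1,0} = 4
G(9) = mex{4,3,2,1,0} = 5
G(10) = mex{5,2,3,0,1} = 4
G(11) = mex{4,3,2,1,0} = 5
G(12) = mex{5,4,3,2,1} = 0
G(13) = mex{0,5,4,3,2} = 1
G(14) = mex{1,4,5,2,3} = 0
G(15) = mex{0,5,4,3,2} = 1
G(16) = mex{1,0,5,4,3} = 2
G(17) = mex{2,1,0,5,4} = 3
G(18) = mex{3,0,1,4,5} = 2
G(19) = mex{2,1,0,5,4} = 3
G(20) = mex{3,2,1,0,5} = 4
G(21) = mex{4,3,2,1,0} = 5
G(22) = mex{5,2,3,0,1} = 4
G_B(22) = 4.
Combined Grundy value = 1 ⊕ 4 = 5.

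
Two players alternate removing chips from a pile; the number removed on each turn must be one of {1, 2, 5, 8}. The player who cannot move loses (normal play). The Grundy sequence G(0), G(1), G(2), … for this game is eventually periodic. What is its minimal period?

3

G(0) = 0
G(1) = mex{0} = 1
G(2) = mex{1,0} = 2
G(3) = mex{2,1} = 0
G(4) = mex{0,2} = 1
G(5) = mex{1,0,0} = 2
G(6) = mex{2,1,1} = 0
G(7) = mex{0,2,2} = 1
G(8) = mex{1,0,0,0} = 2
G(9) = mex{2,1,1,1} = 0
G(10) = mex{0,2,2,2} = 1
G(11) = mex{1,0,0,0} = 2
G(12) = mex{2,1,1,1} = 0
G(13) = mex{0,2,2,2} = 1
G(14) = mex{1,0,0,0} = 2
G(n+3) = G(n) holds for n = 0,…,7 (a full window of length max(S) = 8), so the sequence is purely periodic with period 3.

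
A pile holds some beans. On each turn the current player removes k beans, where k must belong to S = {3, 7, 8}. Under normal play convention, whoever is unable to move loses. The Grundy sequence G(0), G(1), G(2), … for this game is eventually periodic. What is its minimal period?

n :  0  1  2  3  4  5  6  7  8  9 10 11 12 13 14 15 16 17 18 19 20 21 22 23 24 25
G :  0  0  0  1  1  1  0  2  2  1  3  0  0  2  1  1  0  0  2  1  1  0  0  2  1  1
From n = 11 onward G(n+5) = G(n); since this holds over max(S) = 8 consecutive positions the period is 5 (pre-period 11).

5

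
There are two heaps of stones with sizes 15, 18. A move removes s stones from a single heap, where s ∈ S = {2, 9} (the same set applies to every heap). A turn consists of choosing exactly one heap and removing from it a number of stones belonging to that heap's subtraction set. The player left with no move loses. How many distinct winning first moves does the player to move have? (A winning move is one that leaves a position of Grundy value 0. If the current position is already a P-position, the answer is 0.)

All heaps use S = {2, 9}:
n :  0  1  2  3  4  5  6  7  8  9 10 11 12 13 14 15 16 17 18
G :  0  0  1  1  0  0  1  1  0  2  1  0  0  1  1  0  0  1  1
Heap A: G(15) = 0.
Heap B: G(18) = 1.
Combined Grundy value = 0 ⊕ 1 = 1.
A winning move leaves total XOR = 0, i.e. changes one component's Grundy value g to g ⊕ X where X is the current total.
Heap A: need g' = 0⊕1 = 1. Options: 15−2→G=1, 15−9→G=1. Hits: 2.
Heap B: need g' = 1⊕1 = 0. Options: 18−2→G=0, 18−9→G=2. Hits: 1.

3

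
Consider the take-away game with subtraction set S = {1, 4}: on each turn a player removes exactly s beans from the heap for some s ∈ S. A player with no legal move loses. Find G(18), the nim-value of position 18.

1

G(0) = 0
G(1) = mex{0} = 1
G(2) = mex{1} = 0
G(3) = mex{0} = 1
G(4) = mex{1,0} = 2
G(5) = mex{2,1} = 0
G(6) = mex{0,0} = 1
G(7) = mex{1,1} = 0
G(8) = mex{0,2} = 1
G(9) = mex{1,0} = 2
G(10) = mex{2,1} = 0
G(11) = mex{0,0} = 1
G(12) = mex{1,1} = 0
G(13) = mex{0,2} = 1
G(14) = mex{1,0} = 2
G(15) = mex{2,1} = 0
G(16) = mex{0,0} = 1
G(17) = mex{1,1} = 0
G(18) = mex{0,2} = 1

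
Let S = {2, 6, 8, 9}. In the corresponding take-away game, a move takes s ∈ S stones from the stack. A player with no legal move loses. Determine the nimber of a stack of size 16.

0

G(0) = 0
G(1) = mex{} = 0
G(2) = mex{0} = 1
G(3) = mex{0} = 1
G(4) = mex{1} = 0
G(5) = mex{1} = 0
G(6) = mex{0,0} = 1
G(7) = mex{0,0} = 1
G(8) = mex{1,1,0} = 2
G(9) = mex{1,1,0,0} = 2
G(10) = mex{2,0,1,0} = 3
G(11) = mex{2,0,1,1} = 3
G(12) = mex{3,1,0,1} = 2
G(13) = mex{3,1,0,0} = 2
G(14) = mex{2,2,1,0} = 3
G(15) = mex{2,2,1,1} = 0
G(16) = mex{3,3,2,1} = 0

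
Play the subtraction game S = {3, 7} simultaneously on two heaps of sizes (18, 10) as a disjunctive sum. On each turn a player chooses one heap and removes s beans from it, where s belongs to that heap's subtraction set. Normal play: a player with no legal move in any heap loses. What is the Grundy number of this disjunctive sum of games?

2

All heaps use S = {3, 7}:
G(0) = 0
G(1) = mex{} = 0
G(2) = mex{} = 0
G(3) = mex{0} = 1
G(4) = mex{0} = 1
G(5) = mex{0} = 1
G(6) = mex{1} = 0
G(7) = mex{1,0} = 2
G(8) = mex{1,0} = 2
G(9) = mex{0,0} = 1
G(10) = mex{2,1} = 0
G(11) = mex{2,1} = 0
G(12) = mex{1,1} = 0
G(13) = mex{0,0} = 1
G(14) = mex{0,2} = 1
G(15) = mex{0,2} = 1
G(16) = mex{1,1} = 0
G(17) = mex{1,0} = 2
G(18) = mex{1,0} = 2
Heap A: G(18) = 2.
Heap B: G(10) = 0.
Combined Grundy value = 2 ⊕ 0 = 2.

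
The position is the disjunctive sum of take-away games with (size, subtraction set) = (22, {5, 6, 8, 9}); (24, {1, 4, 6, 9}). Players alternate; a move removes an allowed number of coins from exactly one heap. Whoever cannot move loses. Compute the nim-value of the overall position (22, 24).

Heap A, S = {5, 6, 8, 9}:
n :  0  1  2  3  4  5  6  7  8  9 10 11 12 13 14 15 16 17 18 19 20 21 22
G :  0  0  0  0  0  1  1  1  1  1  2  2  2  2  0  0  0  0  0  1  1  1  1
G_A(22) = 1.
Heap B, S = {1, 4, 6, 9}:
G(0) = 0
G(1) = mex{0} = 1
G(2) = mex{1} = 0
G(3) = mex{0} = 1
G(4) = mex{1,0} = 2
G(5) = mex{2,1} = 0
G(6) = mex{0,0,0} = 1
G(7) = mex{1,1,1} = 0
G(8) = mex{0,2,0} = 1
G(9) = mex{1,0,1,0} = 2
G(10) = mex{2,1,2,1} = 0
G(11) = mex{0,0,0,0} = 1
G(12) = mex{1,1,1,1} = 0
G(13) = mex{0,2,0,2} = 1
G(14) = mex{1,0,1,0} = 2
G(15) = mex{2,1,2,1} = 0
G(16) = mex{0,0,0,0} = 1
G(17) = mex{1,1,1,1} = 0
G(18) = mex{0,2,0,2} = 1
G(19) = mex{1,0,1,0} = 2
G(20) = mex{2,1,2,1} = 0
G(21) = mex{0,0,0,0} = 1
G(22) = mex{1,1,1,1} = 0
G(23) = mex{0,2,0,2} = 1
G(24) = mex{1,0,1,0} = 2
G_B(24) = 2.
Combined Grundy value = 1 ⊕ 2 = 3.

3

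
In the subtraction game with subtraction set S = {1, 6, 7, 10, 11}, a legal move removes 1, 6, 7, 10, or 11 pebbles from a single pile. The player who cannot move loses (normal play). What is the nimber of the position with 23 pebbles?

3

n :  0  1  2  3  4  5  6  7  8  9 10 11 12 13 14 15 16 17 18 19 20 21 22 23
G :  0  1  0  1  0  1  2  3  2  3  2  3  4  5  4  5  0  1  0  1  0  1  2  3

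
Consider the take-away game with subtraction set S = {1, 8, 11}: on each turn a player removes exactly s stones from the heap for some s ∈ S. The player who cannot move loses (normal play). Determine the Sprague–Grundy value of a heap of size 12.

G(0) = 0
G(1) = mex{0} = 1
G(2) = mex{1} = 0
G(3) = mex{0} = 1
G(4) = mex{1} = 0
G(5) = mex{0} = 1
G(6) = mex{1} = 0
G(7) = mex{0} = 1
G(8) = mex{1,0} = 2
G(9) = mex{2,1} = 0
G(10) = mex{0,0} = 1
G(11) = mex{1,1,0} = 2
G(12) = mex{2,0,1} = 3

3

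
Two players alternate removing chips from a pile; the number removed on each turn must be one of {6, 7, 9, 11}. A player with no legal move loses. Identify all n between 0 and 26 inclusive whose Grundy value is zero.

G(0) = 0
G(1) = mex{} = 0
G(2) = mex{} = 0
G(3) = mex{} = 0
G(4) = mex{} = 0
G(5) = mex{} = 0
G(6) = mex{0} = 1
G(7) = mex{0,0} = 1
G(8) = mex{0,0} = 1
G(9) = mex{0,0,0} = 1
G(10) = mex{0,0,0} = 1
G(11) = mex{0,0,0,0} = 1
G(12) = mex{1,0,0,0} = 2
G(13) = mex{1,1,0,0} = 2
G(14) = mex{1,1,0,0} = 2
G(15) = mex{1,1,1,0} = 2
G(16) = mex{1,1,1,0} = 2
G(17) = mex{1,1,1,1} = 0
G(18) = mex{2,1,1,1} = 0
G(19) = mex{2,2,1,1} = 0
G(20) = mex{2,2,1,1} = 0
G(21) = mex{2,2,2,1} = 0
G(22) = mex{2,2,2,1} = 0
G(23) = mex{0,2,2,2} = 1
G(24) = mex{0,0,2,2} = 1
G(25) = mex{0,0,2,2} = 1
G(26) = mex{0,0,0,2} = 1
P-positions are exactly the n with G(n) = 0.

0, 1, 2, 3, 4, 5, 17, 18, 19, 20, 21, 22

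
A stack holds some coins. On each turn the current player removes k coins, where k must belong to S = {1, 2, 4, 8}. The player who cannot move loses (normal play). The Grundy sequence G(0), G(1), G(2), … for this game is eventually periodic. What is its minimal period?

G(0) = 0
G(1) = mex{0} = 1
G(2) = mex{1,0} = 2
G(3) = mex{2,1} = 0
G(4) = mex{0,2,0} = 1
G(5) = mex{1,0,1} = 2
G(6) = mex{2,1,2} = 0
G(7) = mex{0,2,0} = 1
G(8) = mex{1,0,1,0} = 2
G(9) = mex{2,1,2,1} = 0
G(10) = mex{0,2,0,2} = 1
G(11) = mex{1,0,1,0} = 2
G(12) = mex{2,1,2,1} = 0
G(13) = mex{0,2,0,2} = 1
G(14) = mex{1,0,1,0} = 2
G(n+3) = G(n) holds for n = 0,…,7 (a full window of length max(S) = 8), so the sequence is purely periodic with period 3.

3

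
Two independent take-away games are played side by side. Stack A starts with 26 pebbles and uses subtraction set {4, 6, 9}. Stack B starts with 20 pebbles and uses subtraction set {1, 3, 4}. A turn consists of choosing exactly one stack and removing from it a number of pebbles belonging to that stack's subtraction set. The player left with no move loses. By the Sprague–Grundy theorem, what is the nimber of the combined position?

Stack A, S = {4, 6, 9}:
G(0) = 0
G(1) = mex{} = 0
G(2) = mex{} = 0
G(3) = mex{} = 0
G(4) = mex{0} = 1
G(5) = mex{0} = 1
G(6) = mex{0,0} = 1
G(7) = mex{0,0} = 1
G(8) = mex{1,0} = 2
G(9) = mex{1,0,0} = 2
G(10) = mex{1,1,0} = 2
G(11) = mex{1,1,0} = 2
G(12) = mex{2,1,0} = 3
G(13) = mex{2,1,1} = 0
G(14) = mex{2,2,1} = 0
G(15) = mex{2,2,1} = 0
G(16) = mex{3,2,1} = 0
G(17) = mex{0,2,2} = 1
G(18) = mex{0,3,2} = 1
G(19) = mex{0,0,2} = 1
G(20) = mex{0,0,2} = 1
G(21) = mex{1,0,3} = 2
G(22) = mex{1,0,0} = 2
G(23) = mex{1,1,0} = 2
G(24) = mex{1,1,0} = 2
G(25) = mex{2,1,0} = 3
G(26) = mex{2,1,1} = 0
G_A(26) = 0.
Stack B, S = {1, 3, 4}:
n :  0  1  2  3  4  5  6  7  8  9 10 11 12 13 14 15 16 17 18 19 20
G :  0  1  0  1  2  3  2  0  1  0  1  2  3  2  0  1  0  1  2  3  2
G_B(20) = 2.
Combined Grundy value = 0 ⊕ 2 = 2.

2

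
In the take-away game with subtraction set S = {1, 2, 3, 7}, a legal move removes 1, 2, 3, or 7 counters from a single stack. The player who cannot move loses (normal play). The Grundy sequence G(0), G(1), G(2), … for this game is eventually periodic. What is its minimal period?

4

n :  0  1  2  3  4  5  6  7  8  9 10 11 12 13 14
G :  0  1  2  3  0  1  2  3  0  1  2  3  0  1  2
G(n+4) = G(n) holds for n = 0,…,6 (a full window of length max(S) = 7), so the sequence is purely periodic with period 4.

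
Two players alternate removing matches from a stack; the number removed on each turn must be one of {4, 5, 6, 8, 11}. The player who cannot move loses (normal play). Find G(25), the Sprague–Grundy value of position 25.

G(0) = 0
G(1) = mex{} = 0
G(2) = mex{} = 0
G(3) = mex{} = 0
G(4) = mex{0} = 1
G(5) = mex{0,0} = 1
G(6) = mex{0,0,0} = 1
G(7) = mex{0,0,0} = 1
G(8) = mex{1,0,0,0} = 2
G(9) = mex{1,1,0,0} = 2
G(10) = mex{1,1,1,0} = 2
G(11) = mex{1,1,1,0,0} = 2
G(12) = mex{2,1,1,1,0} = 3
G(13) = mex{2,2,1,1,0} = 3
G(14) = mex{2,2,2,1,0} = 3
G(15) = mex{2,2,2,1,1} = 0
G(16) = mex{3,2,2,2,1} = 0
G(17) = mex{3,3,2,2,1} = 0
G(18) = mex{3,3,3,2,1} = 0
G(19) = mex{0,3,3,2,2} = 1
G(20) = mex{0,0,3,3,2} = 1
G(21) = mex{0,0,0,3,2} = 1
G(22) = mex{0,0,0,3,2} = 1
G(23) = mex{1,0,0,0,3} = 2
G(24) = mex{1,1,0,0,3} = 2
G(25) = mex{1,1,1,0,3} = 2

2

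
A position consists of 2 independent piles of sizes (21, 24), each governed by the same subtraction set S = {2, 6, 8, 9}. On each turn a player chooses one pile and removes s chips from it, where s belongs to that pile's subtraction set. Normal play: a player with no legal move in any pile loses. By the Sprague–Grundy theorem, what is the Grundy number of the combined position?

3

All piles use S = {2, 6, 8, 9}:
G(0) = 0
G(1) = mex{} = 0
G(2) = mex{0} = 1
G(3) = mex{0} = 1
G(4) = mex{1} = 0
G(5) = mex{1} = 0
G(6) = mex{0,0} = 1
G(7) = mex{0,0} = 1
G(8) = mex{1,1,0} = 2
G(9) = mex{1,1,0,0} = 2
G(10) = mex{2,0,1,0} = 3
G(11) = mex{2,0,1,1} = 3
G(12) = mex{3,1,0,1} = 2
G(13) = mex{3,1,0,0} = 2
G(14) = mex{2,2,1,0} = 3
G(15) = mex{2,2,1,1} = 0
G(16) = mex{3,3,2,1} = 0
G(17) = mex{0,3,2,2} = 1
G(18) = mex{0,2,3,2} = 1
G(19) = mex{1,2,3,3} = 0
G(20) = mex{1,3,2,3} = 0
G(21) = mex{0,0,2,2} = 1
G(22) = mex{0,0,3,2} = 1
G(23) = mex{1,1,0,3} = 2
G(24) = mex{1,1,0,0} = 2
Pile A: G(21) = 1.
Pile B: G(24) = 2.
Combined Grundy value = 1 ⊕ 2 = 3.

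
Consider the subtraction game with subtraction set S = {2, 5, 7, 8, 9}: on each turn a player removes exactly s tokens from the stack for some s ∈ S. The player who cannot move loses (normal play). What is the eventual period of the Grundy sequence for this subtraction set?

G(0) = 0
G(1) = mex{} = 0
G(2) = mex{0} = 1
G(3) = mex{0} = 1
G(4) = mex{1} = 0
G(5) = mex{1,0} = 2
G(6) = mex{0,0} = 1
G(7) = mex{2,1,0} = 3
G(8) = mex{1,1,0,0} = 2
G(9) = mex{3,0,1,0,0} = 2
G(10) = mex{2,2,1,1,0} = 3
G(11) = mex{2,1,0,1,1} = 3
G(12) = mex{3,3,2,0,1} = 4
G(13) = mex{3,2,1,2,0} = 4
G(14) = mex{4,2,3,1,2} = 0
G(15) = mex{4,3,2,3,1} = 0
G(16) = mex{0,3,2,2,3} = 1
G(17) = mex{0,4,3,2,2} = 1
G(18) = mex{1,4,3,3,2} = 0
G(19) = mex{1,0,4,3,3} = 2
G(20) = mex{0,0,4,4,3} = 1
G(21) = mex{2,1,0,4,4} = 3
G(22) = mex{1,1,0,0,4} = 2
G(23) = mex{3,0,1,0,0} = 2
G(24) = mex{2,2,1,1,0} = 3
G(25) = mex{2,1,0,1,1} = 3
G(26) = mex{3,3,2,0,1} = 4
G(27) = mex{3,2,1,2,0} = 4
G(28) = mex{4,2,3,1,2} = 0
G(29) = mex{4,3,2,3,1} = 0
G(n+14) = G(n) holds for n = 0,…,8 (a full window of length max(S) = 9), so the sequence is purely periodic with period 14.

14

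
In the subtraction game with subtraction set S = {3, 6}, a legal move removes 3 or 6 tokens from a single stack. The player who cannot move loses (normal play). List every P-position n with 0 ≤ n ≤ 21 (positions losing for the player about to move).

n :  0  1  2  3  4  5  6  7  8  9 10 11 12 13 14 15 16 17 18 19 20 21
G :  0  0  0  1  1  1  2  2  2  0  0  0  1  1  1  2  2  2  0  0  0  1
P-positions are exactly the n with G(n) = 0.

0, 1, 2, 9, 10, 11, 18, 19, 20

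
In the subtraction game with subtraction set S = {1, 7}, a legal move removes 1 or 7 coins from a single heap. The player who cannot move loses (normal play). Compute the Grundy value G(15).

G(0) = 0
G(1) = mex{0} = 1
G(2) = mex{1} = 0
G(3) = mex{0} = 1
G(4) = mex{1} = 0
G(5) = mex{0} = 1
G(6) = mex{1} = 0
G(7) = mex{0,0} = 1
G(8) = mex{1,1} = 0
G(9) = mex{0,0} = 1
G(10) = mex{1,1} = 0
G(11) = mex{0,0} = 1
G(12) = mex{1,1} = 0
G(13) = mex{0,0} = 1
G(14) = mex{1,1} = 0
G(15) = mex{0,0} = 1

1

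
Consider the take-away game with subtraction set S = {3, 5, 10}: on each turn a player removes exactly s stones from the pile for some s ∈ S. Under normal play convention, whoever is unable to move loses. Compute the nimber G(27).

1

n :  0  1  2  3  4  5  6  7  8  9 10 11 12 13 14 15 16 17 18 19 20 21 22 23 24 25 26 27
G :  0  0  0  1  1  1  2  2  0  0  3  1  1  2  2  0  0  0  1  1  1  2  2  0  0  3  1  1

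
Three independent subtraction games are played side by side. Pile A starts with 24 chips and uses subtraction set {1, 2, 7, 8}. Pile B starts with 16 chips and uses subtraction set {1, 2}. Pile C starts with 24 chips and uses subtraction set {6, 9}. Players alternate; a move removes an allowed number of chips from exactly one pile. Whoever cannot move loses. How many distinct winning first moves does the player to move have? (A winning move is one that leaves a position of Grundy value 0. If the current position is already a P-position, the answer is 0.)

Pile A, S = {1, 2, 7, 8}:
n :  0  1  2  3  4  5  6  7  8  9 10 11 12 13 14 15 16 17 18 19 20 21 22 23 24
G :  0  1  2  0  1  2  0  1  2  0  1  2  0  1  2  0  1  2  0  1  2  0  1  2  0
G_A(24) = 0.
Pile B, S = {1, 2}:
G(0) = 0
G(1) = mex{0} = 1
G(2) = mex{1,0} = 2
G(3) = mex{2,1} = 0
G(4) = mex{0,2} = 1
G(5) = mex{1,0} = 2
G(6) = mex{2,1} = 0
G(7) = mex{0,2} = 1
G(8) = mex{1,0} = 2
G(9) = mex{2,1} = 0
G(10) = mex{0,2} = 1
G(11) = mex{1,0} = 2
G(12) = mex{2,1} = 0
G(13) = mex{0,2} = 1
G(14) = mex{1,0} = 2
G(15) = mex{2,1} = 0
G(16) = mex{0,2} = 1
G_B(16) = 1.
Pile C, S = {6, 9}:
n :  0  1  2  3  4  5  6  7  8  9 10 11 12 13 14 15 16 17 18 19 20 21 22 23 24
G :  0  0  0  0  0  0  1  1  1  1  1  1  2  2  2  0  0  0  0  0  0  1  1  1  1
G_C(24) = 1.
Combined Grundy value = 0 ⊕ 1 ⊕ 1 = 0.
A winning move leaves total XOR = 0, i.e. changes one component's Grundy value g to g ⊕ X where X is the current total.
Pile A: target g' = 0⊕0 = 0, but every legal move changes the Grundy value (mex property), so 0 moves.
Pile B: target g' = 1⊕0 = 1, but every legal move changes the Grundy value (mex property), so 0 moves.
Pile C: target g' = 1⊕0 = 1, but every legal move changes the Grundy value (mex property), so 0 moves.

0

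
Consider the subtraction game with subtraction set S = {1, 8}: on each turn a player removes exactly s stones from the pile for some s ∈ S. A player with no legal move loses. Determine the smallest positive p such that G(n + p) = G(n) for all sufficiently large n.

9

n :  0  1  2  3  4  5  6  7  8  9 10 11 12 13 14 15 16 17 18 19
G :  0  1  0  1  0  1  0  1  2  0  1  0  1  0  1  0  1  2  0  1
G(n+9) = G(n) holds for n = 0,…,7 (a full window of length max(S) = 8), so the sequence is purely periodic with period 9.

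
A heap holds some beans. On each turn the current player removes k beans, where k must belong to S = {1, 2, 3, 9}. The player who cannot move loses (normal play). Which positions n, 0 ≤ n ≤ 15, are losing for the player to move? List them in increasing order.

G(0) = 0
G(1) = mex{0} = 1
G(2) = mex{1,0} = 2
G(3) = mex{2,1,0} = 3
G(4) = mex{3,2,1} = 0
G(5) = mex{0,3,2} = 1
G(6) = mex{1,0,3} = 2
G(7) = mex{2,1,0} = 3
G(8) = mex{3,2,1} = 0
G(9) = mex{0,3,2,0} = 1
G(10) = mex{1,0,3,1} = 2
G(11) = mex{2,1,0,2} = 3
G(12) = mex{3,2,1,3} = 0
G(13) = mex{0,3,2,0} = 1
G(14) = mex{1,0,3,1} = 2
G(15) = mex{2,1,0,2} = 3
P-positions are exactly the n with G(n) = 0.

0, 4, 8, 12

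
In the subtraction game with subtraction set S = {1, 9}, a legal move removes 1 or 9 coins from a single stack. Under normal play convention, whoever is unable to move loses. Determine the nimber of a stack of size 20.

n :  0  1  2  3  4  5  6  7  8  9 10 11 12 13 14 15 16 17 18 19 20
G :  0  1  0  1  0  1  0  1  0  1  0  1  0  1  0  1  0  1  0  1  0

0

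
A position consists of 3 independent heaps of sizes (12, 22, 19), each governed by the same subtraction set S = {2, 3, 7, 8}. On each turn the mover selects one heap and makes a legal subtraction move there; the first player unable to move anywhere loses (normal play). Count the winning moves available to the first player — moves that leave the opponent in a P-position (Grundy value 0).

All heaps use S = {2, 3, 7, 8}:
G(0) = 0
G(1) = mex{} = 0
G(2) = mex{0} = 1
G(3) = mex{0,0} = 1
G(4) = mex{1,0} = 2
G(5) = mex{1,1} = 0
G(6) = mex{2,1} = 0
G(7) = mex{0,2,0} = 1
G(8) = mex{0,0,0,0} = 1
G(9) = mex{1,0,1,0} = 2
G(10) = mex{1,1,1,1} = 0
G(11) = mex{2,1,2,1} = 0
G(12) = mex{0,2,0,2} = 1
G(13) = mex{0,0,0,0} = 1
G(14) = mex{1,0,1,0} = 2
G(15) = mex{1,1,1,1} = 0
G(16) = mex{2,1,2,1} = 0
G(17) = mex{0,2,0,2} = 1
G(18) = mex{0,0,0,0} = 1
G(19) = mex{1,0,1,0} = 2
G(20) = mex{1,1,1,1} = 0
G(21) = mex{2,1,2,1} = 0
G(22) = mex{0,2,0,2} = 1
Heap A: G(12) = 1.
Heap B: G(22) = 1.
Heap C: G(19) = 2.
Combined Grundy value = 1 ⊕ 1 ⊕ 2 = 2.
A winning move leaves total XOR = 0, i.e. changes one component's Grundy value g to g ⊕ X where X is the current total.
Heap A: need g' = 1⊕2 = 3. Options: 12−2→G=0, 12−3→G=2, 12−7→G=0, 12−8→G=2. Hits: 0.
Heap B: need g' = 1⊕2 = 3. Options: 22−2→G=0, 22−3→G=2, 22−7→G=0, 22−8→G=2. Hits: 0.
Heap C: need g' = 2⊕2 = 0. Options: 19−2→G=1, 19−3→G=0, 19−7→G=1, 19−8→G=0. Hits: 2.

2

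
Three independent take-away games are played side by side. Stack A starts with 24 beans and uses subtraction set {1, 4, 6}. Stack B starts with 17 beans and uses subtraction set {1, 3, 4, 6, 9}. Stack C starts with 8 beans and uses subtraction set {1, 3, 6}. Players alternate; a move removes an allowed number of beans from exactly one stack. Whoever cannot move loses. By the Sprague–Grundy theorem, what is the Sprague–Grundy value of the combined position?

Stack A, S = {1, 4, 6}:
G(0) = 0
G(1) = mex{0} = 1
G(2) = mex{1} = 0
G(3) = mex{0} = 1
G(4) = mex{1,0} = 2
G(5) = mex{2,1} = 0
G(6) = mex{0,0,0} = 1
G(7) = mex{1,1,1} = 0
G(8) = mex{0,2,0} = 1
G(9) = mex{1,0,1} = 2
G(10) = mex{2,1,2} = 0
G(11) = mex{0,0,0} = 1
G(12) = mex{1,1,1} = 0
G(13) = mex{0,2,0} = 1
G(14) = mex{1,0,1} = 2
G(15) = mex{2,1,2} = 0
G(16) = mex{0,0,0} = 1
G(17) = mex{1,1,1} = 0
G(18) = mex{0,2,0} = 1
G(19) = mex{1,0,1} = 2
G(20) = mex{2,1,2} = 0
G(21) = mex{0,0,0} = 1
G(22) = mex{1,1,1} = 0
G(23) = mex{0,2,0} = 1
G(24) = mex{1,0,1} = 2
G_A(24) = 2.
Stack B, S = {1, 3, 4, 6, 9}:
G(0) = 0
G(1) = mex{0} = 1
G(2) = mex{1} = 0
G(3) = mex{0,0} = 1
G(4) = mex{1,1,0} = 2
G(5) = mex{2,0,1} = 3
G(6) = mex{3,1,0,0} = 2
G(7) = mex{2,2,1,1} = 0
G(8) = mex{0,3,2,0} = 1
G(9) = mex{1,2,3,1,0} = 4
G(10) = mex{4,0,2,2,1} = 3
G(11) = mex{3,1,0,3,0} = 2
G(12) = mex{2,4,1,2,1} = 0
G(13) = mex{0,3,4,0,2} = 1
G(14) = mex{1,2,3,1,3} = 0
G(15) = mex{0,0,2,4,2} = 1
G(16) = mex{1,1,0,3,0} = 2
G(17) = mex{2,0,1,2,1} = 3
G_B(17) = 3.
Stack C, S = {1, 3, 6}:
n : 0 1 2 3 4 5 6 7 8
G : 0 1 0 1 0 1 2 3 2
G_C(8) = 2.
Combined Grundy value = 2 ⊕ 3 ⊕ 2 = 3.

3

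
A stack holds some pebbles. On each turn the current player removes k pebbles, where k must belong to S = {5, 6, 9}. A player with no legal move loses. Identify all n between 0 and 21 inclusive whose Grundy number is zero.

n :  0  1  2  3  4  5  6  7  8  9 10 11 12 13 14 15 16 17 18 19 20 21
G :  0  0  0  0  0  1  1  1  1  1  2  2  2  2  0  0  0  0  0  1  1  1
P-positions are exactly the n with G(n) = 0.

0, 1, 2, 3, 4, 14, 15, 16, 17, 18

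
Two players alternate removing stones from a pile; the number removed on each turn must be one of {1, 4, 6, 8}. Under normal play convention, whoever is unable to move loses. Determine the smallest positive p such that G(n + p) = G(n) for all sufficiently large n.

12

G(0) = 0
G(1) = mex{0} = 1
G(2) = mex{1} = 0
G(3) = mex{0} = 1
G(4) = mex{1,0} = 2
G(5) = mex{2,1} = 0
G(6) = mex{0,0,0} = 1
G(7) = mex{1,1,1} = 0
G(8) = mex{0,2,0,0} = 1
G(9) = mex{1,0,1,1} = 2
G(10) = mex{2,1,2,0} = 3
G(11) = mex{3,0,0,1} = 2
G(12) = mex{2,1,1,2} = 0
G(13) = mex{0,2,0,0} = 1
G(14) = mex{1,3,1,1} = 0
G(15) = mex{0,2,2,0} = 1
G(16) = mex{1,0,3,1} = 2
G(17) = mex{2,1,2,2} = 0
G(18) = mex{0,0,0,3} = 1
G(19) = mex{1,1,1,2} = 0
G(20) = mex{0,2,0,0} = 1
G(21) = mex{1,0,1,1} = 2
G(22) = mex{2,1,2,0} = 3
G(23) = mex{3,0,0,1} = 2
G(24) = mex{2,1,1,2} = 0
G(25) = mex{0,2,0,0} = 1
G(n+12) = G(n) holds for n = 0,…,7 (a full window of length max(S) = 8), so the sequence is purely periodic with period 12.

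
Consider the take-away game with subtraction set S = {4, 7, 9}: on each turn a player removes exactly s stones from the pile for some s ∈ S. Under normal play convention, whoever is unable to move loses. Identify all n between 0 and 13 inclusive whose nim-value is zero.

0, 1, 2, 3, 13

G(0) = 0
G(1) = mex{} = 0
G(2) = mex{} = 0
G(3) = mex{} = 0
G(4) = mex{0} = 1
G(5) = mex{0} = 1
G(6) = mex{0} = 1
G(7) = mex{0,0} = 1
G(8) = mex{1,0} = 2
G(9) = mex{1,0,0} = 2
G(10) = mex{1,0,0} = 2
G(11) = mex{1,1,0} = 2
G(12) = mex{2,1,0} = 3
G(13) = mex{2,1,1} = 0
P-positions are exactly the n with G(n) = 0.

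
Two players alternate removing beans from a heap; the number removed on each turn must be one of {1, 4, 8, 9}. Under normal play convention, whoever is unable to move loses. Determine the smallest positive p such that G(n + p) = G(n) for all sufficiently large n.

17

n :  0  1  2  3  4  5  6  7  8  9 10 11 12 13 14 15 16 17 18 19 20 21 22 23 24 25 26 27 28 29 30 31 32 33 34 35
G :  0  1  0  1  2  0  1  0  1  2  3  2  0  1  2  3  2  0  1  0  1  2  0  1  0  1  2  3  2  0  1  2  3  2  0  1
G(n+17) = G(n) holds for n = 0,…,8 (a full window of length max(S) = 9), so the sequence is purely periodic with period 17.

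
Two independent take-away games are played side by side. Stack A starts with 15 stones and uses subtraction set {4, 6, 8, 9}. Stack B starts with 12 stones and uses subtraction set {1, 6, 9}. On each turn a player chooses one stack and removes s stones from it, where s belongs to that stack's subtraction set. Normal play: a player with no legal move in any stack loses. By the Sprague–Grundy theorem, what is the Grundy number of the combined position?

0

Stack A, S = {4, 6, 8, 9}:
n :  0  1  2  3  4  5  6  7  8  9 10 11 12 13 14 15
G :  0  0  0  0  1  1  1  1  2  2  2  2  3  0  0  0
G_A(15) = 0.
Stack B, S = {1, 6, 9}:
G(0) = 0
G(1) = mex{0} = 1
G(2) = mex{1} = 0
G(3) = mex{0} = 1
G(4) = mex{1} = 0
G(5) = mex{0} = 1
G(6) = mex{1,0} = 2
G(7) = mex{2,1} = 0
G(8) = mex{0,0} = 1
G(9) = mex{1,1,0} = 2
G(10) = mex{2,0,1} = 3
G(11) = mex{3,1,0} = 2
G(12) = mex{2,2,1} = 0
G_B(12) = 0.
Combined Grundy value = 0 ⊕ 0 = 0.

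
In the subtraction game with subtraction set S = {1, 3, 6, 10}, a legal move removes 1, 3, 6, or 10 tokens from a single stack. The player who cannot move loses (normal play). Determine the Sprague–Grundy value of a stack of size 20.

n :  0  1  2  3  4  5  6  7  8  9 10 11 12 13 14 15 16 17 18 19 20
G :  0  1  0  1  0  1  2  3  2  0  1  0  1  0  1  2  3  2  0  1  0

0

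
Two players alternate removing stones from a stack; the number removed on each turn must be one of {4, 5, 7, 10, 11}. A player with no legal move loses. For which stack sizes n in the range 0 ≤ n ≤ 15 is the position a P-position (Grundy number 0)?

n :  0  1  2  3  4  5  6  7  8  9 10 11 12 13 14 15
G :  0  0  0  0  1  1  1  1  2  2  2  2  3  3  3  0
P-positions are exactly the n with G(n) = 0.

0, 1, 2, 3, 15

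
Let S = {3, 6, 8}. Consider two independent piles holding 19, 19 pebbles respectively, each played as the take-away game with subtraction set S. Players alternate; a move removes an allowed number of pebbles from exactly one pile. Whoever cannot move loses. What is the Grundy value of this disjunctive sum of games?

0

All piles use S = {3, 6, 8}:
n :  0  1  2  3  4  5  6  7  8  9 10 11 12 13 14 15 16 17 18 19
G :  0  0  0  1  1  1  2  2  2  3  3  0  0  0  1  1  1  2  2  2
Pile A: G(19) = 2.
Pile B: G(19) = 2.
Combined Grundy value = 2 ⊕ 2 = 0.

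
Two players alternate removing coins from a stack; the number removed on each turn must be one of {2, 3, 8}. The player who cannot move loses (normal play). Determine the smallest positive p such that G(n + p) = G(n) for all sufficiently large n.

G(0) = 0
G(1) = mex{} = 0
G(2) = mex{0} = 1
G(3) = mex{0,0} = 1
G(4) = mex{1,0} = 2
G(5) = mex{1,1} = 0
G(6) = mex{2,1} = 0
G(7) = mex{0,2} = 1
G(8) = mex{0,0,0} = 1
G(9) = mex{1,0,0} = 2
G(10) = mex{1,1,1} = 0
G(11) = mex{2,1,1} = 0
G(12) = mex{0,2,2} = 1
G(13) = mex{0,0,0} = 1
G(14) = mex{1,0,0} = 2
G(n+5) = G(n) holds for n = 0,…,7 (a full window of length max(S) = 8), so the sequence is purely periodic with period 5.

5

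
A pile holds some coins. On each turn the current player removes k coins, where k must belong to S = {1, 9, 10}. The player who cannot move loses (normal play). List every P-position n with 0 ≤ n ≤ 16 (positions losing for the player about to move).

0, 2, 4, 6, 8

n :  0  1  2  3  4  5  6  7  8  9 10 11 12 13 14 15 16
G :  0  1  0  1  0  1  0  1  0  1  2  3  2  3  2  3  2
P-positions are exactly the n with G(n) = 0.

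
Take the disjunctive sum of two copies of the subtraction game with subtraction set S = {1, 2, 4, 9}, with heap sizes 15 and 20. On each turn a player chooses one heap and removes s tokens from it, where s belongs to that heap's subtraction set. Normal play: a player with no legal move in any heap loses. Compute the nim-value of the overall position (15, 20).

2

All heaps use S = {1, 2, 4, 9}:
n :  0  1  2  3  4  5  6  7  8  9 10 11 12 13 14 15 16 17 18 19 20
G :  0  1  2  0  1  2  0  1  2  3  4  0  1  2  0  1  2  0  1  2  3
Heap A: G(15) = 1.
Heap B: G(20) = 3.
Combined Grundy value = 1 ⊕ 3 = 2.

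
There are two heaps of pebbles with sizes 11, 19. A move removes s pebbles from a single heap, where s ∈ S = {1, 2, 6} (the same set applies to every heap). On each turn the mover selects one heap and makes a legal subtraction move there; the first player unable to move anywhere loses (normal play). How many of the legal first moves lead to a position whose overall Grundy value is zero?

3

All heaps use S = {1, 2, 6}:
G(0) = 0
G(1) = mex{0} = 1
G(2) = mex{1,0} = 2
G(3) = mex{2,1} = 0
G(4) = mex{0,2} = 1
G(5) = mex{1,0} = 2
G(6) = mex{2,1,0} = 3
G(7) = mex{3,2,1} = 0
G(8) = mex{0,3,2} = 1
G(9) = mex{1,0,0} = 2
G(10) = mex{2,1,1} = 0
G(11) = mex{0,2,2} = 1
G(12) = mex{1,0,3} = 2
G(13) = mex{2,1,0} = 3
G(14) = mex{3,2,1} = 0
G(15) = mex{0,3,2} = 1
G(16) = mex{1,0,0} = 2
G(17) = mex{2,1,1} = 0
G(18) = mex{0,2,2} = 1
G(19) = mex{1,0,3} = 2
Heap A: G(11) = 1.
Heap B: G(19) = 2.
Combined Grundy value = 1 ⊕ 2 = 3.
A winning move leaves total XOR = 0, i.e. changes one component's Grundy value g to g ⊕ X where X is the current total.
Heap A: need g' = 1⊕3 = 2. Options: 11−1→G=0, 11−2→G=2, 11−6→G=2. Hits: 2.
Heap B: need g' = 2⊕3 = 1. Options: 19−1→G=1, 19−2→G=0, 19−6→G=3. Hits: 1.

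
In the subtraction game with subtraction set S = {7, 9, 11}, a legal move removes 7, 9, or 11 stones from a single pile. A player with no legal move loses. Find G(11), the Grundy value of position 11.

1

n :  0  1  2  3  4  5  6  7  8  9 10 11
G :  0  0  0  0  0  0  0  1  1  1  1  1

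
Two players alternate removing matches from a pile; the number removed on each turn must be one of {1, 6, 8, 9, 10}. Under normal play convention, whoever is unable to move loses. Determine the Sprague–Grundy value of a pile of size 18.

0

G(0) = 0
G(1) = mex{0} = 1
G(2) = mex{1} = 0
G(3) = mex{0} = 1
G(4) = mex{1} = 0
G(5) = mex{0} = 1
G(6) = mex{1,0} = 2
G(7) = mex{2,1} = 0
G(8) = mex{0,0,0} = 1
G(9) = mex{1,1,1,0} = 2
G(10) = mex{2,0,0,1,0} = 3
G(11) = mex{3,1,1,0,1} = 2
G(12) = mex{2,2,0,1,0} = 3
G(13) = mex{3,0,1,0,1} = 2
G(14) = mex{2,1,2,1,0} = 3
G(15) = mex{3,2,0,2,1} = 4
G(16) = mex{4,3,1,0,2} = 5
G(17) = mex{5,2,2,1,0} = 3
G(18) = mex{3,3,3,2,1} = 0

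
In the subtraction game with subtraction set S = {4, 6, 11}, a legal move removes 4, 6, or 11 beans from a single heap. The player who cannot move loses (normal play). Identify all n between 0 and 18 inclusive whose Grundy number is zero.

G(0) = 0
G(1) = mex{} = 0
G(2) = mex{} = 0
G(3) = mex{} = 0
G(4) = mex{0} = 1
G(5) = mex{0} = 1
G(6) = mex{0,0} = 1
G(7) = mex{0,0} = 1
G(8) = mex{1,0} = 2
G(9) = mex{1,0} = 2
G(10) = mex{1,1} = 0
G(11) = mex{1,1,0} = 2
G(12) = mex{2,1,0} = 3
G(13) = mex{2,1,0} = 3
G(14) = mex{0,2,0} = 1
G(15) = mex{2,2,1} = 0
G(16) = mex{3,0,1} = 2
G(17) = mex{3,2,1} = 0
G(18) = mex{1,3,1} = 0
P-positions are exactly the n with G(n) = 0.

0, 1, 2, 3, 10, 15, 17, 18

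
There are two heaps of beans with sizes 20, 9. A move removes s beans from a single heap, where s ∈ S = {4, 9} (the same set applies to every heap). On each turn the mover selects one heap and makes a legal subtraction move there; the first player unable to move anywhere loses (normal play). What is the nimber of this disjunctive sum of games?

All heaps use S = {4, 9}:
n :  0  1  2  3  4  5  6  7  8  9 10 11 12 13 14 15 16 17 18 19 20
G :  0  0  0  0  1  1  1  1  0  2  2  2  1  0  0  0  0  1  1  1  1
Heap A: G(20) = 1.
Heap B: G(9) = 2.
Combined Grundy value = 1 ⊕ 2 = 3.

3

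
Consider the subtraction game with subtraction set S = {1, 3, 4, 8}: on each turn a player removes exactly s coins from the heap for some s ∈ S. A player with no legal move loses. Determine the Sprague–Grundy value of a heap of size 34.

2

G(0) = 0
G(1) = mex{0} = 1
G(2) = mex{1} = 0
G(3) = mex{0,0} = 1
G(4) = mex{1,1,0} = 2
G(5) = mex{2,0,1} = 3
G(6) = mex{3,1,0} = 2
G(7) = mex{2,2,1} = 0
G(8) = mex{0,3,2,0} = 1
G(9) = mex{1,2,3,1} = 0
G(10) = mex{0,0,2,0} = 1
G(11) = mex{1,1,0,1} = 2
G(12) = mex{2,0,1,2} = 3
G(13) = mex{3,1,0,3} = 2
G(14) = mex{2,2,1,2} = 0
G(15) = mex{0,3,2,0} = 1
G(16) = mex{1,2,3,1} = 0
G(17) = mex{0,0,2,0} = 1
G(18) = mex{1,1,0,1} = 2
G(19) = mex{2,0,1,2} = 3
G(20) = mex{3,1,0,3} = 2
G(21) = mex{2,2,1,2} = 0
G(22) = mex{0,3,2,0} = 1
G(23) = mex{1,2,3,1} = 0
G(24) = mex{0,0,2,0} = 1
G(25) = mex{1,1,0,1} = 2
G(26) = mex{2,0,1,2} = 3
G(27) = mex{3,1,0,3} = 2
G(28) = mex{2,2,1,2} = 0
G(29) = mex{0,3,2,0} = 1
G(30) = mex{1,2,3,1} = 0
G(31) = mex{0,0,2,0} = 1
G(32) = mex{1,1,0,1} = 2
G(33) = mex{2,0,1,2} = 3
G(34) = mex{3,1,0,3} = 2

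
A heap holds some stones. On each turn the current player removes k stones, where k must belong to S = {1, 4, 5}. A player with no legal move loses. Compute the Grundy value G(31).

n :  0  1  2  3  4  5  6  7  8  9 10 11 12 13 14 15 16 17 18 19 20 21 22 23 24 25 26 27 28 29 30 31
G :  0  1  0  1  2  3  2  3  0  1  0  1  2  3  2  3  0  1  0  1  2  3  2  3  0  1  0  1  2  3  2  3

3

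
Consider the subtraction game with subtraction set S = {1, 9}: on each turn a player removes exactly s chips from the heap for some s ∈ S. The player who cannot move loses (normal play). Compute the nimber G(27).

1

G(0) = 0
G(1) = mex{0} = 1
G(2) = mex{1} = 0
G(3) = mex{0} = 1
G(4) = mex{1} = 0
G(5) = mex{0} = 1
G(6) = mex{1} = 0
G(7) = mex{0} = 1
G(8) = mex{1} = 0
G(9) = mex{0,0} = 1
G(10) = mex{1,1} = 0
G(11) = mex{0,0} = 1
G(12) = mex{1,1} = 0
G(13) = mex{0,0} = 1
G(14) = mex{1,1} = 0
G(15) = mex{0,0} = 1
G(16) = mex{1,1} = 0
G(17) = mex{0,0} = 1
G(18) = mex{1,1} = 0
G(19) = mex{0,0} = 1
G(20) = mex{1,1} = 0
G(21) = mex{0,0} = 1
G(22) = mex{1,1} = 0
G(23) = mex{0,0} = 1
G(24) = mex{1,1} = 0
G(25) = mex{0,0} = 1
G(26) = mex{1,1} = 0
G(27) = mex{0,0} = 1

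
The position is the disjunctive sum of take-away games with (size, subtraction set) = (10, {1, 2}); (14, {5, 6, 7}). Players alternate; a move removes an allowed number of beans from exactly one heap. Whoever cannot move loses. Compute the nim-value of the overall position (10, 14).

Heap A, S = {1, 2}:
n :  0  1  2  3  4  5  6  7  8  9 10
G :  0  1  2  0  1  2  0  1  2  0  1
G_A(10) = 1.
Heap B, S = {5, 6, 7}:
G(0) = 0
G(1) = mex{} = 0
G(2) = mex{} = 0
G(3) = mex{} = 0
G(4) = mex{} = 0
G(5) = mex{0} = 1
G(6) = mex{0,0} = 1
G(7) = mex{0,0,0} = 1
G(8) = mex{0,0,0} = 1
G(9) = mex{0,0,0} = 1
G(10) = mex{1,0,0} = 2
G(11) = mex{1,1,0} = 2
G(12) = mex{1,1,1} = 0
G(13) = mex{1,1,1} = 0
G(14) = mex{1,1,1} = 0
G_B(14) = 0.
Combined Grundy value = 1 ⊕ 0 = 1.

1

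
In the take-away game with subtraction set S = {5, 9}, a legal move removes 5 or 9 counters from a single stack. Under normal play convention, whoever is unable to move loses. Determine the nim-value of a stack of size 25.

G(0) = 0
G(1) = mex{} = 0
G(2) = mex{} = 0
G(3) = mex{} = 0
G(4) = mex{} = 0
G(5) = mex{0} = 1
G(6) = mex{0} = 1
G(7) = mex{0} = 1
G(8) = mex{0} = 1
G(9) = mex{0,0} = 1
G(10) = mex{1,0} = 2
G(11) = mex{1,0} = 2
G(12) = mex{1,0} = 2
G(13) = mex{1,0} = 2
G(14) = mex{1,1} = 0
G(15) = mex{2,1} = 0
G(16) = mex{2,1} = 0
G(17) = mex{2,1} = 0
G(18) = mex{2,1} = 0
G(19) = mex{0,2} = 1
G(20) = mex{0,2} = 1
G(21) = mex{0,2} = 1
G(22) = mex{0,2} = 1
G(23) = mex{0,0} = 1
G(24) = mex{1,0} = 2
G(25) = mex{1,0} = 2

2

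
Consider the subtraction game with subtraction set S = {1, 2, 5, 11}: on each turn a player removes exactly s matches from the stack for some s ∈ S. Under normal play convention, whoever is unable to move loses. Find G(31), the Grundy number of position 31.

1

G(0) = 0
G(1) = mex{0} = 1
G(2) = mex{1,0} = 2
G(3) = mex{2,1} = 0
G(4) = mex{0,2} = 1
G(5) = mex{1,0,0} = 2
G(6) = mex{2,1,1} = 0
G(7) = mex{0,2,2} = 1
G(8) = mex{1,0,0} = 2
G(9) = mex{2,1,1} = 0
G(10) = mex{0,2,2} = 1
G(11) = mex{1,0,0,0} = 2
G(12) = mex{2,1,1,1} = 0
G(13) = mex{0,2,2,2} = 1
G(14) = mex{1,0,0,0} = 2
G(15) = mex{2,1,1,1} = 0
G(16) = mex{0,2,2,2} = 1
G(17) = mex{1,0,0,0} = 2
G(18) = mex{2,1,1,1} = 0
G(19) = mex{0,2,2,2} = 1
G(20) = mex{1,0,0,0} = 2
G(21) = mex{2,1,1,1} = 0
G(22) = mex{0,2,2,2} = 1
G(23) = mex{1,0,0,0} = 2
G(24) = mex{2,1,1,1} = 0
G(25) = mex{0,2,2,2} = 1
G(26) = mex{1,0,0,0} = 2
G(27) = mex{2,1,1,1} = 0
G(28) = mex{0,2,2,2} = 1
G(29) = mex{1,0,0,0} = 2
G(30) = mex{2,1,1,1} = 0
G(31) = mex{0,2,2,2} = 1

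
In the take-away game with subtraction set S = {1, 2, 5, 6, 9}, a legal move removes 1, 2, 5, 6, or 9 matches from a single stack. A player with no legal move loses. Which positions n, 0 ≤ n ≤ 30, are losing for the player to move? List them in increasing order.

n :  0  1  2  3  4  5  6  7  8  9 10 11 12 13 14 15 16 17 18 19 20 21 22 23 24 25 26 27 28 29 30
G :  0  1  2  0  1  2  3  0  1  2  0  1  2  3  0  1  2  0  1  2  3  0  1  2  0  1  2  3  0  1  2
P-positions are exactly the n with G(n) = 0.

0, 3, 7, 10, 14, 17, 21, 24, 28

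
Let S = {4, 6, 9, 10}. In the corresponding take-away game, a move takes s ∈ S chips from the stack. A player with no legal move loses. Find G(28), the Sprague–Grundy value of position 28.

0

G(0) = 0
G(1) = mex{} = 0
G(2) = mex{} = 0
G(3) = mex{} = 0
G(4) = mex{0} = 1
G(5) = mex{0} = 1
G(6) = mex{0,0} = 1
G(7) = mex{0,0} = 1
G(8) = mex{1,0} = 2
G(9) = mex{1,0,0} = 2
G(10) = mex{1,1,0,0} = 2
G(11) = mex{1,1,0,0} = 2
G(12) = mex{2,1,0,0} = 3
G(13) = mex{2,1,1,0} = 3
G(14) = mex{2,2,1,1} = 0
G(15) = mex{2,2,1,1} = 0
G(16) = mex{3,2,1,1} = 0
G(17) = mex{3,2,2,1} = 0
G(18) = mex{0,3,2,2} = 1
G(19) = mex{0,3,2,2} = 1
G(20) = mex{0,0,2,2} = 1
G(21) = mex{0,0,3,2} = 1
G(22) = mex{1,0,3,3} = 2
G(23) = mex{1,0,0,3} = 2
G(24) = mex{1,1,0,0} = 2
G(25) = mex{1,1,0,0} = 2
G(26) = mex{2,1,0,0} = 3
G(27) = mex{2,1,1,0} = 3
G(28) = mex{2,2,1,1} = 0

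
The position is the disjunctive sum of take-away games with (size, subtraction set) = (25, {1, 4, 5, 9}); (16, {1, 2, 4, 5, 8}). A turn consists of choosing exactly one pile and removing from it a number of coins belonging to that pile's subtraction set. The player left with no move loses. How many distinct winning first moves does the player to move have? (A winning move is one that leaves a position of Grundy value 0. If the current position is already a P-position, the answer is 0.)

0

Pile A, S = {1, 4, 5, 9}:
n :  0  1  2  3  4  5  6  7  8  9 10 11 12 13 14 15 16 17 18 19 20 21 22 23 24 25
G :  0  1  0  1  2  3  2  3  0  1  0  1  2  3  2  3  0  1  0  1  2  3  2  3  0  1
G_A(25) = 1.
Pile B, S = {1, 2, 4, 5, 8}:
n :  0  1  2  3  4  5  6  7  8  9 10 11 12 13 14 15 16
G :  0  1  2  0  1  2  0  1  2  0  1  2  0  1  2  0  1
G_B(16) = 1.
Combined Grundy value = 1 ⊕ 1 = 0.
A winning move leaves total XOR = 0, i.e. changes one component's Grundy value g to g ⊕ X where X is the current total.
Pile A: target g' = 1⊕0 = 1, but every legal move changes the Grundy value (mex property), so 0 moves.
Pile B: target g' = 1⊕0 = 1, but every legal move changes the Grundy value (mex property), so 0 moves.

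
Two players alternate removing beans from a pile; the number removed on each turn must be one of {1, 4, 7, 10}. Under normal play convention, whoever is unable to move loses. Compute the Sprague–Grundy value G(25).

n :  0  1  2  3  4  5  6  7  8  9 10 11 12 13 14 15 16 17 18 19 20 21 22 23 24 25
G :  0  1  0  1  2  0  1  2  0  1  2  0  1  0  1  2  0  1  2  0  1  2  0  1  0  1

1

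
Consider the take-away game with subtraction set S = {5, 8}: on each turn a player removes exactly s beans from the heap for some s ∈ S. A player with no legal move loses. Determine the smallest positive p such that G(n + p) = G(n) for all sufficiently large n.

13

G(0) = 0
G(1) = mex{} = 0
G(2) = mex{} = 0
G(3) = mex{} = 0
G(4) = mex{} = 0
G(5) = mex{0} = 1
G(6) = mex{0} = 1
G(7) = mex{0} = 1
G(8) = mex{0,0} = 1
G(9) = mex{0,0} = 1
G(10) = mex{1,0} = 2
G(11) = mex{1,0} = 2
G(12) = mex{1,0} = 2
G(13) = mex{1,1} = 0
G(14) = mex{1,1} = 0
G(15) = mex{2,1} = 0
G(16) = mex{2,1} = 0
G(17) = mex{2,1} = 0
G(18) = mex{0,2} = 1
G(19) = mex{0,2} = 1
G(20) = mex{0,2} = 1
G(21) = mex{0,0} = 1
G(22) = mex{0,0} = 1
G(23) = mex{1,0} = 2
G(24) = mex{1,0} = 2
G(25) = mex{1,0} = 2
G(26) = mex{1,1} = 0
G(27) = mex{1,1} = 0
G(n+13) = G(n) holds for n = 0,…,7 (a full window of length max(S) = 8), so the sequence is purely periodic with period 13.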